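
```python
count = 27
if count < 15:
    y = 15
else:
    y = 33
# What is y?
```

Answer: 33

Derivation:
Trace (tracking y):
count = 27  # -> count = 27
if count < 15:  # condition is False
else:
    y = 33  # -> y = 33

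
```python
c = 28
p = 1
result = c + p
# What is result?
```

Answer: 29

Derivation:
Trace (tracking result):
c = 28  # -> c = 28
p = 1  # -> p = 1
result = c + p  # -> result = 29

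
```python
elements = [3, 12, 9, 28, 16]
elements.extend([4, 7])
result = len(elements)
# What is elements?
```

Answer: [3, 12, 9, 28, 16, 4, 7]

Derivation:
Trace (tracking elements):
elements = [3, 12, 9, 28, 16]  # -> elements = [3, 12, 9, 28, 16]
elements.extend([4, 7])  # -> elements = [3, 12, 9, 28, 16, 4, 7]
result = len(elements)  # -> result = 7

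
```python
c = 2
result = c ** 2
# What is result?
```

Answer: 4

Derivation:
Trace (tracking result):
c = 2  # -> c = 2
result = c ** 2  # -> result = 4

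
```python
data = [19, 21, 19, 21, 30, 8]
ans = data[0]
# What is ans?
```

Answer: 19

Derivation:
Trace (tracking ans):
data = [19, 21, 19, 21, 30, 8]  # -> data = [19, 21, 19, 21, 30, 8]
ans = data[0]  # -> ans = 19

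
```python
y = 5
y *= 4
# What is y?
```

Trace (tracking y):
y = 5  # -> y = 5
y *= 4  # -> y = 20

Answer: 20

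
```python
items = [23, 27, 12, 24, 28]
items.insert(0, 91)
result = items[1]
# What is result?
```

Trace (tracking result):
items = [23, 27, 12, 24, 28]  # -> items = [23, 27, 12, 24, 28]
items.insert(0, 91)  # -> items = [91, 23, 27, 12, 24, 28]
result = items[1]  # -> result = 23

Answer: 23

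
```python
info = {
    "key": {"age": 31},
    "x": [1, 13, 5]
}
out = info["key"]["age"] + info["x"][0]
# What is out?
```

Answer: 32

Derivation:
Trace (tracking out):
info = {'key': {'age': 31}, 'x': [1, 13, 5]}  # -> info = {'key': {'age': 31}, 'x': [1, 13, 5]}
out = info['key']['age'] + info['x'][0]  # -> out = 32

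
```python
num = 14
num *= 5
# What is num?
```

Trace (tracking num):
num = 14  # -> num = 14
num *= 5  # -> num = 70

Answer: 70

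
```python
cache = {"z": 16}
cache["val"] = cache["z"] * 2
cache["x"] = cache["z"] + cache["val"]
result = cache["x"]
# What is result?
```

Answer: 48

Derivation:
Trace (tracking result):
cache = {'z': 16}  # -> cache = {'z': 16}
cache['val'] = cache['z'] * 2  # -> cache = {'z': 16, 'val': 32}
cache['x'] = cache['z'] + cache['val']  # -> cache = {'z': 16, 'val': 32, 'x': 48}
result = cache['x']  # -> result = 48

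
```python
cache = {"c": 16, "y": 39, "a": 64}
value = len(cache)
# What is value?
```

Answer: 3

Derivation:
Trace (tracking value):
cache = {'c': 16, 'y': 39, 'a': 64}  # -> cache = {'c': 16, 'y': 39, 'a': 64}
value = len(cache)  # -> value = 3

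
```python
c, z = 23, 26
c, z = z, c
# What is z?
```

Answer: 23

Derivation:
Trace (tracking z):
c, z = (23, 26)  # -> c = 23, z = 26
c, z = (z, c)  # -> c = 26, z = 23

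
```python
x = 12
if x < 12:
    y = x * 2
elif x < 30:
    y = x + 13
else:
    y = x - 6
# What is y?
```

Answer: 25

Derivation:
Trace (tracking y):
x = 12  # -> x = 12
if x < 12:  # condition is False
elif x < 30:  # condition is True
    y = x + 13  # -> y = 25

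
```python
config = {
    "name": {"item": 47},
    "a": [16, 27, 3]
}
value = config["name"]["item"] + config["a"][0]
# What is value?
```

Answer: 63

Derivation:
Trace (tracking value):
config = {'name': {'item': 47}, 'a': [16, 27, 3]}  # -> config = {'name': {'item': 47}, 'a': [16, 27, 3]}
value = config['name']['item'] + config['a'][0]  # -> value = 63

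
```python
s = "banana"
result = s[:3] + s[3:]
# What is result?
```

Trace (tracking result):
s = 'banana'  # -> s = 'banana'
result = s[:3] + s[3:]  # -> result = 'banana'

Answer: 'banana'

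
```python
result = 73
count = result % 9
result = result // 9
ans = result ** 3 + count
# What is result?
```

Answer: 8

Derivation:
Trace (tracking result):
result = 73  # -> result = 73
count = result % 9  # -> count = 1
result = result // 9  # -> result = 8
ans = result ** 3 + count  # -> ans = 513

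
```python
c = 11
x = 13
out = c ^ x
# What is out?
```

Trace (tracking out):
c = 11  # -> c = 11
x = 13  # -> x = 13
out = c ^ x  # -> out = 6

Answer: 6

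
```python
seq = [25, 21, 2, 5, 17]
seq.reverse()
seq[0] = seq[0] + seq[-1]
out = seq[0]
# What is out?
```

Trace (tracking out):
seq = [25, 21, 2, 5, 17]  # -> seq = [25, 21, 2, 5, 17]
seq.reverse()  # -> seq = [17, 5, 2, 21, 25]
seq[0] = seq[0] + seq[-1]  # -> seq = [42, 5, 2, 21, 25]
out = seq[0]  # -> out = 42

Answer: 42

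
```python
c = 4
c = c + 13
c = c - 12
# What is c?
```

Trace (tracking c):
c = 4  # -> c = 4
c = c + 13  # -> c = 17
c = c - 12  # -> c = 5

Answer: 5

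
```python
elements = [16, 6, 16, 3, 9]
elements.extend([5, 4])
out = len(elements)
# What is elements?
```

Answer: [16, 6, 16, 3, 9, 5, 4]

Derivation:
Trace (tracking elements):
elements = [16, 6, 16, 3, 9]  # -> elements = [16, 6, 16, 3, 9]
elements.extend([5, 4])  # -> elements = [16, 6, 16, 3, 9, 5, 4]
out = len(elements)  # -> out = 7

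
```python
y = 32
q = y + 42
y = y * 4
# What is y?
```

Trace (tracking y):
y = 32  # -> y = 32
q = y + 42  # -> q = 74
y = y * 4  # -> y = 128

Answer: 128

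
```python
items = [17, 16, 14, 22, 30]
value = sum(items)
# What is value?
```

Trace (tracking value):
items = [17, 16, 14, 22, 30]  # -> items = [17, 16, 14, 22, 30]
value = sum(items)  # -> value = 99

Answer: 99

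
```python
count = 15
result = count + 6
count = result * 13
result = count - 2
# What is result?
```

Answer: 271

Derivation:
Trace (tracking result):
count = 15  # -> count = 15
result = count + 6  # -> result = 21
count = result * 13  # -> count = 273
result = count - 2  # -> result = 271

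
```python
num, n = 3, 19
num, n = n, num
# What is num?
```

Answer: 19

Derivation:
Trace (tracking num):
num, n = (3, 19)  # -> num = 3, n = 19
num, n = (n, num)  # -> num = 19, n = 3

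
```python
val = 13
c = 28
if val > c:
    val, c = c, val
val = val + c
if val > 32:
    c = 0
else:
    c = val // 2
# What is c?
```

Answer: 0

Derivation:
Trace (tracking c):
val = 13  # -> val = 13
c = 28  # -> c = 28
if val > c:  # condition is False
val = val + c  # -> val = 41
if val > 32:  # condition is True
    c = 0  # -> c = 0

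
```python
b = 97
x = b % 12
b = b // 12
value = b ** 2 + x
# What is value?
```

Trace (tracking value):
b = 97  # -> b = 97
x = b % 12  # -> x = 1
b = b // 12  # -> b = 8
value = b ** 2 + x  # -> value = 65

Answer: 65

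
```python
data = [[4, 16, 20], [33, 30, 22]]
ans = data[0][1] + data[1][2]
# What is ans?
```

Answer: 38

Derivation:
Trace (tracking ans):
data = [[4, 16, 20], [33, 30, 22]]  # -> data = [[4, 16, 20], [33, 30, 22]]
ans = data[0][1] + data[1][2]  # -> ans = 38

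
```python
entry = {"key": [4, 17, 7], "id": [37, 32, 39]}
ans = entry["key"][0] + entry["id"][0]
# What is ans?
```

Answer: 41

Derivation:
Trace (tracking ans):
entry = {'key': [4, 17, 7], 'id': [37, 32, 39]}  # -> entry = {'key': [4, 17, 7], 'id': [37, 32, 39]}
ans = entry['key'][0] + entry['id'][0]  # -> ans = 41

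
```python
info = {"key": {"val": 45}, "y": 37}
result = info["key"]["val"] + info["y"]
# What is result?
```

Trace (tracking result):
info = {'key': {'val': 45}, 'y': 37}  # -> info = {'key': {'val': 45}, 'y': 37}
result = info['key']['val'] + info['y']  # -> result = 82

Answer: 82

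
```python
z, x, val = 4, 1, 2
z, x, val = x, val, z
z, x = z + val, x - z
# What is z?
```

Trace (tracking z):
z, x, val = (4, 1, 2)  # -> z = 4, x = 1, val = 2
z, x, val = (x, val, z)  # -> z = 1, x = 2, val = 4
z, x = (z + val, x - z)  # -> z = 5, x = 1

Answer: 5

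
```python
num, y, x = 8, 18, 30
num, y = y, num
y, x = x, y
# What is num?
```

Trace (tracking num):
num, y, x = (8, 18, 30)  # -> num = 8, y = 18, x = 30
num, y = (y, num)  # -> num = 18, y = 8
y, x = (x, y)  # -> y = 30, x = 8

Answer: 18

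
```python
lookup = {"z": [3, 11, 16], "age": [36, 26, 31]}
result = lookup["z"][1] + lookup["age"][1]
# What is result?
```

Answer: 37

Derivation:
Trace (tracking result):
lookup = {'z': [3, 11, 16], 'age': [36, 26, 31]}  # -> lookup = {'z': [3, 11, 16], 'age': [36, 26, 31]}
result = lookup['z'][1] + lookup['age'][1]  # -> result = 37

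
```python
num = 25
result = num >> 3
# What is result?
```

Answer: 3

Derivation:
Trace (tracking result):
num = 25  # -> num = 25
result = num >> 3  # -> result = 3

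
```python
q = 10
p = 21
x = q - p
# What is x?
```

Trace (tracking x):
q = 10  # -> q = 10
p = 21  # -> p = 21
x = q - p  # -> x = -11

Answer: -11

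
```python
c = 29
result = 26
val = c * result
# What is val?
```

Trace (tracking val):
c = 29  # -> c = 29
result = 26  # -> result = 26
val = c * result  # -> val = 754

Answer: 754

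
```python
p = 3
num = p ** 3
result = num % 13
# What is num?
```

Answer: 27

Derivation:
Trace (tracking num):
p = 3  # -> p = 3
num = p ** 3  # -> num = 27
result = num % 13  # -> result = 1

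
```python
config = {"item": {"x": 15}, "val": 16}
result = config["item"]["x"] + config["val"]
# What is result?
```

Trace (tracking result):
config = {'item': {'x': 15}, 'val': 16}  # -> config = {'item': {'x': 15}, 'val': 16}
result = config['item']['x'] + config['val']  # -> result = 31

Answer: 31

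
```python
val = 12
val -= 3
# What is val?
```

Answer: 9

Derivation:
Trace (tracking val):
val = 12  # -> val = 12
val -= 3  # -> val = 9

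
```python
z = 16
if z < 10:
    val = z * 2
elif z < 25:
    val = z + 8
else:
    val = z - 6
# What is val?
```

Answer: 24

Derivation:
Trace (tracking val):
z = 16  # -> z = 16
if z < 10:  # condition is False
elif z < 25:  # condition is True
    val = z + 8  # -> val = 24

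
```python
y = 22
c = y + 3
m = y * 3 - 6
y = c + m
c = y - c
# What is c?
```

Answer: 60

Derivation:
Trace (tracking c):
y = 22  # -> y = 22
c = y + 3  # -> c = 25
m = y * 3 - 6  # -> m = 60
y = c + m  # -> y = 85
c = y - c  # -> c = 60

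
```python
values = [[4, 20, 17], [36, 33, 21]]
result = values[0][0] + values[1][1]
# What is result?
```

Answer: 37

Derivation:
Trace (tracking result):
values = [[4, 20, 17], [36, 33, 21]]  # -> values = [[4, 20, 17], [36, 33, 21]]
result = values[0][0] + values[1][1]  # -> result = 37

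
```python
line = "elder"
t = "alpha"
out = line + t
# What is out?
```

Trace (tracking out):
line = 'elder'  # -> line = 'elder'
t = 'alpha'  # -> t = 'alpha'
out = line + t  # -> out = 'elderalpha'

Answer: 'elderalpha'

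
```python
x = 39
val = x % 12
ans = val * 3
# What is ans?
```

Trace (tracking ans):
x = 39  # -> x = 39
val = x % 12  # -> val = 3
ans = val * 3  # -> ans = 9

Answer: 9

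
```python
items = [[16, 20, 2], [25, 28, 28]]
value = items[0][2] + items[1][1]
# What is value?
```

Trace (tracking value):
items = [[16, 20, 2], [25, 28, 28]]  # -> items = [[16, 20, 2], [25, 28, 28]]
value = items[0][2] + items[1][1]  # -> value = 30

Answer: 30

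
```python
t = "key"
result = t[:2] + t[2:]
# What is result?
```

Answer: 'key'

Derivation:
Trace (tracking result):
t = 'key'  # -> t = 'key'
result = t[:2] + t[2:]  # -> result = 'key'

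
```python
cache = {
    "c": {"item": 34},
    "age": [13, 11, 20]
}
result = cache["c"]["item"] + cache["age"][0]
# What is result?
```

Answer: 47

Derivation:
Trace (tracking result):
cache = {'c': {'item': 34}, 'age': [13, 11, 20]}  # -> cache = {'c': {'item': 34}, 'age': [13, 11, 20]}
result = cache['c']['item'] + cache['age'][0]  # -> result = 47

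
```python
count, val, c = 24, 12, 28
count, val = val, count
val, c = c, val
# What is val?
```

Answer: 28

Derivation:
Trace (tracking val):
count, val, c = (24, 12, 28)  # -> count = 24, val = 12, c = 28
count, val = (val, count)  # -> count = 12, val = 24
val, c = (c, val)  # -> val = 28, c = 24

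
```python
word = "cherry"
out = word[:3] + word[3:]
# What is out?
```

Trace (tracking out):
word = 'cherry'  # -> word = 'cherry'
out = word[:3] + word[3:]  # -> out = 'cherry'

Answer: 'cherry'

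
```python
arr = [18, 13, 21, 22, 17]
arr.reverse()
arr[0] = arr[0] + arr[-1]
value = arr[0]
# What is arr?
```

Answer: [35, 22, 21, 13, 18]

Derivation:
Trace (tracking arr):
arr = [18, 13, 21, 22, 17]  # -> arr = [18, 13, 21, 22, 17]
arr.reverse()  # -> arr = [17, 22, 21, 13, 18]
arr[0] = arr[0] + arr[-1]  # -> arr = [35, 22, 21, 13, 18]
value = arr[0]  # -> value = 35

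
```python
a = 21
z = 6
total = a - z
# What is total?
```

Trace (tracking total):
a = 21  # -> a = 21
z = 6  # -> z = 6
total = a - z  # -> total = 15

Answer: 15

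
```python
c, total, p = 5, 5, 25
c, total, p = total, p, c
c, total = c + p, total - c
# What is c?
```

Answer: 10

Derivation:
Trace (tracking c):
c, total, p = (5, 5, 25)  # -> c = 5, total = 5, p = 25
c, total, p = (total, p, c)  # -> c = 5, total = 25, p = 5
c, total = (c + p, total - c)  # -> c = 10, total = 20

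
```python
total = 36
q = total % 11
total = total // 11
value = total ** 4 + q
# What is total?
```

Trace (tracking total):
total = 36  # -> total = 36
q = total % 11  # -> q = 3
total = total // 11  # -> total = 3
value = total ** 4 + q  # -> value = 84

Answer: 3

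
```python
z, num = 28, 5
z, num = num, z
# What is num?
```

Trace (tracking num):
z, num = (28, 5)  # -> z = 28, num = 5
z, num = (num, z)  # -> z = 5, num = 28

Answer: 28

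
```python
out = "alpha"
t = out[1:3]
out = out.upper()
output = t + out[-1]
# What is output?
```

Trace (tracking output):
out = 'alpha'  # -> out = 'alpha'
t = out[1:3]  # -> t = 'lp'
out = out.upper()  # -> out = 'ALPHA'
output = t + out[-1]  # -> output = 'lpA'

Answer: 'lpA'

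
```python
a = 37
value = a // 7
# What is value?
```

Answer: 5

Derivation:
Trace (tracking value):
a = 37  # -> a = 37
value = a // 7  # -> value = 5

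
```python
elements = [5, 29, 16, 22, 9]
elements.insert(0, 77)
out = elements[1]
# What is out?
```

Trace (tracking out):
elements = [5, 29, 16, 22, 9]  # -> elements = [5, 29, 16, 22, 9]
elements.insert(0, 77)  # -> elements = [77, 5, 29, 16, 22, 9]
out = elements[1]  # -> out = 5

Answer: 5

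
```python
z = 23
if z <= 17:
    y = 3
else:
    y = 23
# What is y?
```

Trace (tracking y):
z = 23  # -> z = 23
if z <= 17:  # condition is False
else:
    y = 23  # -> y = 23

Answer: 23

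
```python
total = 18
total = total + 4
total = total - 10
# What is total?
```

Answer: 12

Derivation:
Trace (tracking total):
total = 18  # -> total = 18
total = total + 4  # -> total = 22
total = total - 10  # -> total = 12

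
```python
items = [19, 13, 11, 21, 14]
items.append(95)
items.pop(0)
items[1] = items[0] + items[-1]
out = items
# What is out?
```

Answer: [13, 108, 21, 14, 95]

Derivation:
Trace (tracking out):
items = [19, 13, 11, 21, 14]  # -> items = [19, 13, 11, 21, 14]
items.append(95)  # -> items = [19, 13, 11, 21, 14, 95]
items.pop(0)  # -> items = [13, 11, 21, 14, 95]
items[1] = items[0] + items[-1]  # -> items = [13, 108, 21, 14, 95]
out = items  # -> out = [13, 108, 21, 14, 95]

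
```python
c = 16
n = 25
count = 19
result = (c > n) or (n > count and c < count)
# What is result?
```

Answer: True

Derivation:
Trace (tracking result):
c = 16  # -> c = 16
n = 25  # -> n = 25
count = 19  # -> count = 19
result = c > n or (n > count and c < count)  # -> result = True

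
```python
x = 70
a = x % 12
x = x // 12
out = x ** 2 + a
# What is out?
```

Trace (tracking out):
x = 70  # -> x = 70
a = x % 12  # -> a = 10
x = x // 12  # -> x = 5
out = x ** 2 + a  # -> out = 35

Answer: 35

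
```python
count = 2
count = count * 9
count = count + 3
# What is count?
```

Answer: 21

Derivation:
Trace (tracking count):
count = 2  # -> count = 2
count = count * 9  # -> count = 18
count = count + 3  # -> count = 21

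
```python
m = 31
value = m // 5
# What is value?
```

Answer: 6

Derivation:
Trace (tracking value):
m = 31  # -> m = 31
value = m // 5  # -> value = 6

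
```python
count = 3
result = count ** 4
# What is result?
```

Answer: 81

Derivation:
Trace (tracking result):
count = 3  # -> count = 3
result = count ** 4  # -> result = 81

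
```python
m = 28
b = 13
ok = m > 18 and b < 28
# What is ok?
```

Answer: True

Derivation:
Trace (tracking ok):
m = 28  # -> m = 28
b = 13  # -> b = 13
ok = m > 18 and b < 28  # -> ok = True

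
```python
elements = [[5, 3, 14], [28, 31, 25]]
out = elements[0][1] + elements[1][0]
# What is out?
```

Answer: 31

Derivation:
Trace (tracking out):
elements = [[5, 3, 14], [28, 31, 25]]  # -> elements = [[5, 3, 14], [28, 31, 25]]
out = elements[0][1] + elements[1][0]  # -> out = 31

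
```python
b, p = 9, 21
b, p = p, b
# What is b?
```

Trace (tracking b):
b, p = (9, 21)  # -> b = 9, p = 21
b, p = (p, b)  # -> b = 21, p = 9

Answer: 21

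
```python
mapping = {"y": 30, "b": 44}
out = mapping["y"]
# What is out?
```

Answer: 30

Derivation:
Trace (tracking out):
mapping = {'y': 30, 'b': 44}  # -> mapping = {'y': 30, 'b': 44}
out = mapping['y']  # -> out = 30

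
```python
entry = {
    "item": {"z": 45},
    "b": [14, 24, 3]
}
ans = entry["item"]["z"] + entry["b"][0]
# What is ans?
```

Trace (tracking ans):
entry = {'item': {'z': 45}, 'b': [14, 24, 3]}  # -> entry = {'item': {'z': 45}, 'b': [14, 24, 3]}
ans = entry['item']['z'] + entry['b'][0]  # -> ans = 59

Answer: 59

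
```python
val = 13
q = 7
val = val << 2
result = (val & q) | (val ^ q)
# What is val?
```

Answer: 52

Derivation:
Trace (tracking val):
val = 13  # -> val = 13
q = 7  # -> q = 7
val = val << 2  # -> val = 52
result = val & q | val ^ q  # -> result = 55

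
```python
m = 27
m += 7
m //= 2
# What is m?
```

Trace (tracking m):
m = 27  # -> m = 27
m += 7  # -> m = 34
m //= 2  # -> m = 17

Answer: 17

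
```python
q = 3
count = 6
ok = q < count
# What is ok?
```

Trace (tracking ok):
q = 3  # -> q = 3
count = 6  # -> count = 6
ok = q < count  # -> ok = True

Answer: True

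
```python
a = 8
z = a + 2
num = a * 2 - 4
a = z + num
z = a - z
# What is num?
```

Answer: 12

Derivation:
Trace (tracking num):
a = 8  # -> a = 8
z = a + 2  # -> z = 10
num = a * 2 - 4  # -> num = 12
a = z + num  # -> a = 22
z = a - z  # -> z = 12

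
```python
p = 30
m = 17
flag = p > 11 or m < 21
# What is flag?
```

Answer: True

Derivation:
Trace (tracking flag):
p = 30  # -> p = 30
m = 17  # -> m = 17
flag = p > 11 or m < 21  # -> flag = True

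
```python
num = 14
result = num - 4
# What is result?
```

Trace (tracking result):
num = 14  # -> num = 14
result = num - 4  # -> result = 10

Answer: 10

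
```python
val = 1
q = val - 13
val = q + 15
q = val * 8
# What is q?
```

Trace (tracking q):
val = 1  # -> val = 1
q = val - 13  # -> q = -12
val = q + 15  # -> val = 3
q = val * 8  # -> q = 24

Answer: 24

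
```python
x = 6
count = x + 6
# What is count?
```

Trace (tracking count):
x = 6  # -> x = 6
count = x + 6  # -> count = 12

Answer: 12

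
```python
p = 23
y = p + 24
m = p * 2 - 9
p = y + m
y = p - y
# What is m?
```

Trace (tracking m):
p = 23  # -> p = 23
y = p + 24  # -> y = 47
m = p * 2 - 9  # -> m = 37
p = y + m  # -> p = 84
y = p - y  # -> y = 37

Answer: 37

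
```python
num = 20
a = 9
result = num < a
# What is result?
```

Answer: False

Derivation:
Trace (tracking result):
num = 20  # -> num = 20
a = 9  # -> a = 9
result = num < a  # -> result = False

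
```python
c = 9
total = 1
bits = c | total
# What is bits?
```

Answer: 9

Derivation:
Trace (tracking bits):
c = 9  # -> c = 9
total = 1  # -> total = 1
bits = c | total  # -> bits = 9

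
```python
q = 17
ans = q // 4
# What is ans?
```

Answer: 4

Derivation:
Trace (tracking ans):
q = 17  # -> q = 17
ans = q // 4  # -> ans = 4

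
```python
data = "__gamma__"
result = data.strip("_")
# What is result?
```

Trace (tracking result):
data = '__gamma__'  # -> data = '__gamma__'
result = data.strip('_')  # -> result = 'gamma'

Answer: 'gamma'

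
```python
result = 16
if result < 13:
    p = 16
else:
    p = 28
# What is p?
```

Answer: 28

Derivation:
Trace (tracking p):
result = 16  # -> result = 16
if result < 13:  # condition is False
else:
    p = 28  # -> p = 28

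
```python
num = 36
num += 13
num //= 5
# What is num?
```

Answer: 9

Derivation:
Trace (tracking num):
num = 36  # -> num = 36
num += 13  # -> num = 49
num //= 5  # -> num = 9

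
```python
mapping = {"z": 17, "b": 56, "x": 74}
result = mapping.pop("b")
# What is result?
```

Answer: 56

Derivation:
Trace (tracking result):
mapping = {'z': 17, 'b': 56, 'x': 74}  # -> mapping = {'z': 17, 'b': 56, 'x': 74}
result = mapping.pop('b')  # -> result = 56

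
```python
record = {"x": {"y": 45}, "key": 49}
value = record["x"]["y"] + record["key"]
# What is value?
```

Trace (tracking value):
record = {'x': {'y': 45}, 'key': 49}  # -> record = {'x': {'y': 45}, 'key': 49}
value = record['x']['y'] + record['key']  # -> value = 94

Answer: 94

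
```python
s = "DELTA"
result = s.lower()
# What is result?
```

Answer: 'delta'

Derivation:
Trace (tracking result):
s = 'DELTA'  # -> s = 'DELTA'
result = s.lower()  # -> result = 'delta'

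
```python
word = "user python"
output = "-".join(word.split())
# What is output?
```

Trace (tracking output):
word = 'user python'  # -> word = 'user python'
output = '-'.join(word.split())  # -> output = 'user-python'

Answer: 'user-python'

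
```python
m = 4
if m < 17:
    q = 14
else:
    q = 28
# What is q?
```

Trace (tracking q):
m = 4  # -> m = 4
if m < 17:  # condition is True
    q = 14  # -> q = 14

Answer: 14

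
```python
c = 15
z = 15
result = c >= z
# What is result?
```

Trace (tracking result):
c = 15  # -> c = 15
z = 15  # -> z = 15
result = c >= z  # -> result = True

Answer: True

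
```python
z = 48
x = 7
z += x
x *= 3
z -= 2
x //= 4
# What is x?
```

Answer: 5

Derivation:
Trace (tracking x):
z = 48  # -> z = 48
x = 7  # -> x = 7
z += x  # -> z = 55
x *= 3  # -> x = 21
z -= 2  # -> z = 53
x //= 4  # -> x = 5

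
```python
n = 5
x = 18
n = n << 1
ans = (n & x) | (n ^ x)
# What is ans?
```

Answer: 26

Derivation:
Trace (tracking ans):
n = 5  # -> n = 5
x = 18  # -> x = 18
n = n << 1  # -> n = 10
ans = n & x | n ^ x  # -> ans = 26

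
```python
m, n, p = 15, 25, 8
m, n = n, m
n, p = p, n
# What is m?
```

Answer: 25

Derivation:
Trace (tracking m):
m, n, p = (15, 25, 8)  # -> m = 15, n = 25, p = 8
m, n = (n, m)  # -> m = 25, n = 15
n, p = (p, n)  # -> n = 8, p = 15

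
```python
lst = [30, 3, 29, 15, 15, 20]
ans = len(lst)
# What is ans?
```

Trace (tracking ans):
lst = [30, 3, 29, 15, 15, 20]  # -> lst = [30, 3, 29, 15, 15, 20]
ans = len(lst)  # -> ans = 6

Answer: 6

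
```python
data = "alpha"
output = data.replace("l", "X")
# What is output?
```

Trace (tracking output):
data = 'alpha'  # -> data = 'alpha'
output = data.replace('l', 'X')  # -> output = 'aXpha'

Answer: 'aXpha'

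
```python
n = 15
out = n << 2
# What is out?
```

Trace (tracking out):
n = 15  # -> n = 15
out = n << 2  # -> out = 60

Answer: 60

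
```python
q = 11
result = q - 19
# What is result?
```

Answer: -8

Derivation:
Trace (tracking result):
q = 11  # -> q = 11
result = q - 19  # -> result = -8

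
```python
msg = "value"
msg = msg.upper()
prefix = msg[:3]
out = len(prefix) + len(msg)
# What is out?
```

Trace (tracking out):
msg = 'value'  # -> msg = 'value'
msg = msg.upper()  # -> msg = 'VALUE'
prefix = msg[:3]  # -> prefix = 'VAL'
out = len(prefix) + len(msg)  # -> out = 8

Answer: 8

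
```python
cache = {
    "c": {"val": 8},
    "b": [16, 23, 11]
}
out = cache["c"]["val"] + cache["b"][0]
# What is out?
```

Trace (tracking out):
cache = {'c': {'val': 8}, 'b': [16, 23, 11]}  # -> cache = {'c': {'val': 8}, 'b': [16, 23, 11]}
out = cache['c']['val'] + cache['b'][0]  # -> out = 24

Answer: 24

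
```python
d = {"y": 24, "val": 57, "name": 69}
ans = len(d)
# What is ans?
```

Trace (tracking ans):
d = {'y': 24, 'val': 57, 'name': 69}  # -> d = {'y': 24, 'val': 57, 'name': 69}
ans = len(d)  # -> ans = 3

Answer: 3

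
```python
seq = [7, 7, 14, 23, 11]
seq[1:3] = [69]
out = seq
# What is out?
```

Trace (tracking out):
seq = [7, 7, 14, 23, 11]  # -> seq = [7, 7, 14, 23, 11]
seq[1:3] = [69]  # -> seq = [7, 69, 23, 11]
out = seq  # -> out = [7, 69, 23, 11]

Answer: [7, 69, 23, 11]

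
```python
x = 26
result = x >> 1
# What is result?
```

Trace (tracking result):
x = 26  # -> x = 26
result = x >> 1  # -> result = 13

Answer: 13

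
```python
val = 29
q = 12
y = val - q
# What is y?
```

Answer: 17

Derivation:
Trace (tracking y):
val = 29  # -> val = 29
q = 12  # -> q = 12
y = val - q  # -> y = 17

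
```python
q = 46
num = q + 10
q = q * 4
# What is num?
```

Answer: 56

Derivation:
Trace (tracking num):
q = 46  # -> q = 46
num = q + 10  # -> num = 56
q = q * 4  # -> q = 184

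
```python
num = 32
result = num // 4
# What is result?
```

Trace (tracking result):
num = 32  # -> num = 32
result = num // 4  # -> result = 8

Answer: 8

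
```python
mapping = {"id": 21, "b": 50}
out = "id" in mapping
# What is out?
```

Trace (tracking out):
mapping = {'id': 21, 'b': 50}  # -> mapping = {'id': 21, 'b': 50}
out = 'id' in mapping  # -> out = True

Answer: True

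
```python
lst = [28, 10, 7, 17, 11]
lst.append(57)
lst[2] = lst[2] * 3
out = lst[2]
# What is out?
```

Trace (tracking out):
lst = [28, 10, 7, 17, 11]  # -> lst = [28, 10, 7, 17, 11]
lst.append(57)  # -> lst = [28, 10, 7, 17, 11, 57]
lst[2] = lst[2] * 3  # -> lst = [28, 10, 21, 17, 11, 57]
out = lst[2]  # -> out = 21

Answer: 21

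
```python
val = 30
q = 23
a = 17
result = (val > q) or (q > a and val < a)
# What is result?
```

Answer: True

Derivation:
Trace (tracking result):
val = 30  # -> val = 30
q = 23  # -> q = 23
a = 17  # -> a = 17
result = val > q or (q > a and val < a)  # -> result = True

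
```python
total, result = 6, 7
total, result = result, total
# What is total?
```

Answer: 7

Derivation:
Trace (tracking total):
total, result = (6, 7)  # -> total = 6, result = 7
total, result = (result, total)  # -> total = 7, result = 6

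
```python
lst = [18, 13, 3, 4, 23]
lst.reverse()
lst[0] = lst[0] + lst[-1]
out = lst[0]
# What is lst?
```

Answer: [41, 4, 3, 13, 18]

Derivation:
Trace (tracking lst):
lst = [18, 13, 3, 4, 23]  # -> lst = [18, 13, 3, 4, 23]
lst.reverse()  # -> lst = [23, 4, 3, 13, 18]
lst[0] = lst[0] + lst[-1]  # -> lst = [41, 4, 3, 13, 18]
out = lst[0]  # -> out = 41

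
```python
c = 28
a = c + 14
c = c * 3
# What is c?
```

Answer: 84

Derivation:
Trace (tracking c):
c = 28  # -> c = 28
a = c + 14  # -> a = 42
c = c * 3  # -> c = 84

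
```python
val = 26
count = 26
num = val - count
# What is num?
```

Answer: 0

Derivation:
Trace (tracking num):
val = 26  # -> val = 26
count = 26  # -> count = 26
num = val - count  # -> num = 0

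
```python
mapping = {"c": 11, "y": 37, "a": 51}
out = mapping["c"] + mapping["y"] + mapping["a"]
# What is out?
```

Trace (tracking out):
mapping = {'c': 11, 'y': 37, 'a': 51}  # -> mapping = {'c': 11, 'y': 37, 'a': 51}
out = mapping['c'] + mapping['y'] + mapping['a']  # -> out = 99

Answer: 99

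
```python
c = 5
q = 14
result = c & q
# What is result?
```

Trace (tracking result):
c = 5  # -> c = 5
q = 14  # -> q = 14
result = c & q  # -> result = 4

Answer: 4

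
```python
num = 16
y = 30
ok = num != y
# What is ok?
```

Trace (tracking ok):
num = 16  # -> num = 16
y = 30  # -> y = 30
ok = num != y  # -> ok = True

Answer: True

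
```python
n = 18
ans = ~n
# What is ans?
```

Answer: -19

Derivation:
Trace (tracking ans):
n = 18  # -> n = 18
ans = ~n  # -> ans = -19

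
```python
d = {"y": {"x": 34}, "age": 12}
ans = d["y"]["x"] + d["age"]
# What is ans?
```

Answer: 46

Derivation:
Trace (tracking ans):
d = {'y': {'x': 34}, 'age': 12}  # -> d = {'y': {'x': 34}, 'age': 12}
ans = d['y']['x'] + d['age']  # -> ans = 46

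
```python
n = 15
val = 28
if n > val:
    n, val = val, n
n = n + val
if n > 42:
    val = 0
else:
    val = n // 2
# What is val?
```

Answer: 0

Derivation:
Trace (tracking val):
n = 15  # -> n = 15
val = 28  # -> val = 28
if n > val:  # condition is False
n = n + val  # -> n = 43
if n > 42:  # condition is True
    val = 0  # -> val = 0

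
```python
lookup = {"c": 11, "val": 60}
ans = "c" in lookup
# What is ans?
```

Trace (tracking ans):
lookup = {'c': 11, 'val': 60}  # -> lookup = {'c': 11, 'val': 60}
ans = 'c' in lookup  # -> ans = True

Answer: True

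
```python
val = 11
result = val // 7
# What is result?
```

Answer: 1

Derivation:
Trace (tracking result):
val = 11  # -> val = 11
result = val // 7  # -> result = 1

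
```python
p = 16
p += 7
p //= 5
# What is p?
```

Trace (tracking p):
p = 16  # -> p = 16
p += 7  # -> p = 23
p //= 5  # -> p = 4

Answer: 4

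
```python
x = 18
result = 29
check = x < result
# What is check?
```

Trace (tracking check):
x = 18  # -> x = 18
result = 29  # -> result = 29
check = x < result  # -> check = True

Answer: True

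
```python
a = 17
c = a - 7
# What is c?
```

Answer: 10

Derivation:
Trace (tracking c):
a = 17  # -> a = 17
c = a - 7  # -> c = 10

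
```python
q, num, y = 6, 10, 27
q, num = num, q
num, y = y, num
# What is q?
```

Trace (tracking q):
q, num, y = (6, 10, 27)  # -> q = 6, num = 10, y = 27
q, num = (num, q)  # -> q = 10, num = 6
num, y = (y, num)  # -> num = 27, y = 6

Answer: 10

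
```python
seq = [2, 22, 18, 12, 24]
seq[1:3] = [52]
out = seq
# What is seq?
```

Trace (tracking seq):
seq = [2, 22, 18, 12, 24]  # -> seq = [2, 22, 18, 12, 24]
seq[1:3] = [52]  # -> seq = [2, 52, 12, 24]
out = seq  # -> out = [2, 52, 12, 24]

Answer: [2, 52, 12, 24]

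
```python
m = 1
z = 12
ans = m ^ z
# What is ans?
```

Answer: 13

Derivation:
Trace (tracking ans):
m = 1  # -> m = 1
z = 12  # -> z = 12
ans = m ^ z  # -> ans = 13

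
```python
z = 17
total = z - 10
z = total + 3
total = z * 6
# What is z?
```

Answer: 10

Derivation:
Trace (tracking z):
z = 17  # -> z = 17
total = z - 10  # -> total = 7
z = total + 3  # -> z = 10
total = z * 6  # -> total = 60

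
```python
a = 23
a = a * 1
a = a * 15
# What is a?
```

Trace (tracking a):
a = 23  # -> a = 23
a = a * 1  # -> a = 23
a = a * 15  # -> a = 345

Answer: 345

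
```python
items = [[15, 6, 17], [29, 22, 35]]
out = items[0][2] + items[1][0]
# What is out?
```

Trace (tracking out):
items = [[15, 6, 17], [29, 22, 35]]  # -> items = [[15, 6, 17], [29, 22, 35]]
out = items[0][2] + items[1][0]  # -> out = 46

Answer: 46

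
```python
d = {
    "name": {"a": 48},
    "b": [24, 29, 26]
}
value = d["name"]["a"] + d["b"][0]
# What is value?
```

Trace (tracking value):
d = {'name': {'a': 48}, 'b': [24, 29, 26]}  # -> d = {'name': {'a': 48}, 'b': [24, 29, 26]}
value = d['name']['a'] + d['b'][0]  # -> value = 72

Answer: 72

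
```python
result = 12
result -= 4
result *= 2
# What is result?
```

Trace (tracking result):
result = 12  # -> result = 12
result -= 4  # -> result = 8
result *= 2  # -> result = 16

Answer: 16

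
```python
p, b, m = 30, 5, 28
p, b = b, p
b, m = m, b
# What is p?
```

Trace (tracking p):
p, b, m = (30, 5, 28)  # -> p = 30, b = 5, m = 28
p, b = (b, p)  # -> p = 5, b = 30
b, m = (m, b)  # -> b = 28, m = 30

Answer: 5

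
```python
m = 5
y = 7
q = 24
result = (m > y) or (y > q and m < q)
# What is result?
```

Trace (tracking result):
m = 5  # -> m = 5
y = 7  # -> y = 7
q = 24  # -> q = 24
result = m > y or (y > q and m < q)  # -> result = False

Answer: False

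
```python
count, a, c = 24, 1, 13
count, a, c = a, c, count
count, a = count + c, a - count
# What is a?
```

Trace (tracking a):
count, a, c = (24, 1, 13)  # -> count = 24, a = 1, c = 13
count, a, c = (a, c, count)  # -> count = 1, a = 13, c = 24
count, a = (count + c, a - count)  # -> count = 25, a = 12

Answer: 12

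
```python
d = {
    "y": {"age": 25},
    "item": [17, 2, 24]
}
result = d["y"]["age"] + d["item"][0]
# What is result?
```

Trace (tracking result):
d = {'y': {'age': 25}, 'item': [17, 2, 24]}  # -> d = {'y': {'age': 25}, 'item': [17, 2, 24]}
result = d['y']['age'] + d['item'][0]  # -> result = 42

Answer: 42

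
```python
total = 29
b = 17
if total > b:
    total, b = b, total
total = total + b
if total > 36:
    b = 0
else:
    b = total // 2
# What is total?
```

Answer: 46

Derivation:
Trace (tracking total):
total = 29  # -> total = 29
b = 17  # -> b = 17
if total > b:  # condition is True
    total, b = (b, total)  # -> total = 17, b = 29
total = total + b  # -> total = 46
if total > 36:  # condition is True
    b = 0  # -> b = 0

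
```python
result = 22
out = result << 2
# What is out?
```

Trace (tracking out):
result = 22  # -> result = 22
out = result << 2  # -> out = 88

Answer: 88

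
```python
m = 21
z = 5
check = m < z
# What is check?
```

Answer: False

Derivation:
Trace (tracking check):
m = 21  # -> m = 21
z = 5  # -> z = 5
check = m < z  # -> check = False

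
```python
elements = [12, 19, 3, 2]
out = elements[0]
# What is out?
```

Trace (tracking out):
elements = [12, 19, 3, 2]  # -> elements = [12, 19, 3, 2]
out = elements[0]  # -> out = 12

Answer: 12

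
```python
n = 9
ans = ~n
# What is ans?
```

Trace (tracking ans):
n = 9  # -> n = 9
ans = ~n  # -> ans = -10

Answer: -10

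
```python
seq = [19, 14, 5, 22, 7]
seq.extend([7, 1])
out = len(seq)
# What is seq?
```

Answer: [19, 14, 5, 22, 7, 7, 1]

Derivation:
Trace (tracking seq):
seq = [19, 14, 5, 22, 7]  # -> seq = [19, 14, 5, 22, 7]
seq.extend([7, 1])  # -> seq = [19, 14, 5, 22, 7, 7, 1]
out = len(seq)  # -> out = 7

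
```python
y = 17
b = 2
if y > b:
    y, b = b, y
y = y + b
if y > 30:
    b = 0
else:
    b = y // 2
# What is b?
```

Answer: 9

Derivation:
Trace (tracking b):
y = 17  # -> y = 17
b = 2  # -> b = 2
if y > b:  # condition is True
    y, b = (b, y)  # -> y = 2, b = 17
y = y + b  # -> y = 19
if y > 30:  # condition is False
else:
    b = y // 2  # -> b = 9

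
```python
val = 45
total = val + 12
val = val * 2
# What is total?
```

Answer: 57

Derivation:
Trace (tracking total):
val = 45  # -> val = 45
total = val + 12  # -> total = 57
val = val * 2  # -> val = 90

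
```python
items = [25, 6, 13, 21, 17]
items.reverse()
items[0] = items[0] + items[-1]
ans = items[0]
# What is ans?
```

Answer: 42

Derivation:
Trace (tracking ans):
items = [25, 6, 13, 21, 17]  # -> items = [25, 6, 13, 21, 17]
items.reverse()  # -> items = [17, 21, 13, 6, 25]
items[0] = items[0] + items[-1]  # -> items = [42, 21, 13, 6, 25]
ans = items[0]  # -> ans = 42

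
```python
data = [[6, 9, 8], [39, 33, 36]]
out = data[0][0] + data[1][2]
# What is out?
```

Answer: 42

Derivation:
Trace (tracking out):
data = [[6, 9, 8], [39, 33, 36]]  # -> data = [[6, 9, 8], [39, 33, 36]]
out = data[0][0] + data[1][2]  # -> out = 42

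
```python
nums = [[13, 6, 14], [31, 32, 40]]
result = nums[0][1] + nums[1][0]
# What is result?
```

Answer: 37

Derivation:
Trace (tracking result):
nums = [[13, 6, 14], [31, 32, 40]]  # -> nums = [[13, 6, 14], [31, 32, 40]]
result = nums[0][1] + nums[1][0]  # -> result = 37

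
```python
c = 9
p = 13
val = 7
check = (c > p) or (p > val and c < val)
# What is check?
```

Answer: False

Derivation:
Trace (tracking check):
c = 9  # -> c = 9
p = 13  # -> p = 13
val = 7  # -> val = 7
check = c > p or (p > val and c < val)  # -> check = False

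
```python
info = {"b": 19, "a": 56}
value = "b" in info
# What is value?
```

Answer: True

Derivation:
Trace (tracking value):
info = {'b': 19, 'a': 56}  # -> info = {'b': 19, 'a': 56}
value = 'b' in info  # -> value = True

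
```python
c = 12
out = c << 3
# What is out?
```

Trace (tracking out):
c = 12  # -> c = 12
out = c << 3  # -> out = 96

Answer: 96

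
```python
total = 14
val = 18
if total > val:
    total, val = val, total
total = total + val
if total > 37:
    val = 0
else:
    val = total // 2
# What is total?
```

Trace (tracking total):
total = 14  # -> total = 14
val = 18  # -> val = 18
if total > val:  # condition is False
total = total + val  # -> total = 32
if total > 37:  # condition is False
else:
    val = total // 2  # -> val = 16

Answer: 32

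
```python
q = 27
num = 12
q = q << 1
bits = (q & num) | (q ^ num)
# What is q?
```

Trace (tracking q):
q = 27  # -> q = 27
num = 12  # -> num = 12
q = q << 1  # -> q = 54
bits = q & num | q ^ num  # -> bits = 62

Answer: 54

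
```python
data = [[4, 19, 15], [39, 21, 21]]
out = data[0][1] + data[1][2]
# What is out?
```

Answer: 40

Derivation:
Trace (tracking out):
data = [[4, 19, 15], [39, 21, 21]]  # -> data = [[4, 19, 15], [39, 21, 21]]
out = data[0][1] + data[1][2]  # -> out = 40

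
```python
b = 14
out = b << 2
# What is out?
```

Trace (tracking out):
b = 14  # -> b = 14
out = b << 2  # -> out = 56

Answer: 56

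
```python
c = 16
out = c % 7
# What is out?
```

Trace (tracking out):
c = 16  # -> c = 16
out = c % 7  # -> out = 2

Answer: 2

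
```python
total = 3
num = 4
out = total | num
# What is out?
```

Answer: 7

Derivation:
Trace (tracking out):
total = 3  # -> total = 3
num = 4  # -> num = 4
out = total | num  # -> out = 7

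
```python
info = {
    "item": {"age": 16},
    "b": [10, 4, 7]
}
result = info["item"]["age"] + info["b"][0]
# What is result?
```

Answer: 26

Derivation:
Trace (tracking result):
info = {'item': {'age': 16}, 'b': [10, 4, 7]}  # -> info = {'item': {'age': 16}, 'b': [10, 4, 7]}
result = info['item']['age'] + info['b'][0]  # -> result = 26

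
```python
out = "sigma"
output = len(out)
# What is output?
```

Trace (tracking output):
out = 'sigma'  # -> out = 'sigma'
output = len(out)  # -> output = 5

Answer: 5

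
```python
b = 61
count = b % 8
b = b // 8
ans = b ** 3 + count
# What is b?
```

Answer: 7

Derivation:
Trace (tracking b):
b = 61  # -> b = 61
count = b % 8  # -> count = 5
b = b // 8  # -> b = 7
ans = b ** 3 + count  # -> ans = 348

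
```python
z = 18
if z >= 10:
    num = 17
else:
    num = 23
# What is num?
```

Trace (tracking num):
z = 18  # -> z = 18
if z >= 10:  # condition is True
    num = 17  # -> num = 17

Answer: 17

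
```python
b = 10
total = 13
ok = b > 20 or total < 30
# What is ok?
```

Answer: True

Derivation:
Trace (tracking ok):
b = 10  # -> b = 10
total = 13  # -> total = 13
ok = b > 20 or total < 30  # -> ok = True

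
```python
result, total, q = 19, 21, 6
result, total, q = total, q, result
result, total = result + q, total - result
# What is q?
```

Trace (tracking q):
result, total, q = (19, 21, 6)  # -> result = 19, total = 21, q = 6
result, total, q = (total, q, result)  # -> result = 21, total = 6, q = 19
result, total = (result + q, total - result)  # -> result = 40, total = -15

Answer: 19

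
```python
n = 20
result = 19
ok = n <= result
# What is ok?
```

Answer: False

Derivation:
Trace (tracking ok):
n = 20  # -> n = 20
result = 19  # -> result = 19
ok = n <= result  # -> ok = False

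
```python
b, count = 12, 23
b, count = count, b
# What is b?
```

Trace (tracking b):
b, count = (12, 23)  # -> b = 12, count = 23
b, count = (count, b)  # -> b = 23, count = 12

Answer: 23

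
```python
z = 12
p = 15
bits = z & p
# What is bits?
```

Trace (tracking bits):
z = 12  # -> z = 12
p = 15  # -> p = 15
bits = z & p  # -> bits = 12

Answer: 12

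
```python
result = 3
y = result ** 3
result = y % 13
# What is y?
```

Trace (tracking y):
result = 3  # -> result = 3
y = result ** 3  # -> y = 27
result = y % 13  # -> result = 1

Answer: 27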